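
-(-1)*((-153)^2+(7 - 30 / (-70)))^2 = 26868127225 / 49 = 548329127.04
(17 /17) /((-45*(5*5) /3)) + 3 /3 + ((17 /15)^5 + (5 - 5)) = 2177207 /759375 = 2.87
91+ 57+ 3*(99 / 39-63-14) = -980 / 13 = -75.38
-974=-974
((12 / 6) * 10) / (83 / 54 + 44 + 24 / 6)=216 / 535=0.40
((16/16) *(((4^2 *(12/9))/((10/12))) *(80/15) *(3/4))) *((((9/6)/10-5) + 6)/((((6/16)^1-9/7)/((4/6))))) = -329728/3825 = -86.20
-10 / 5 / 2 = -1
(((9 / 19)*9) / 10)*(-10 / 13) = -81 / 247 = -0.33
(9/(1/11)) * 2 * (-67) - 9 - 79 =-13354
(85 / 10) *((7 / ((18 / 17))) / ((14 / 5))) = 1445 / 72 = 20.07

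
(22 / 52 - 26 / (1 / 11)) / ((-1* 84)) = 2475 / 728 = 3.40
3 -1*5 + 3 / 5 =-7 / 5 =-1.40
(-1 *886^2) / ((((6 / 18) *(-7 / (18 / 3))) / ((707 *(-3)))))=-4281368184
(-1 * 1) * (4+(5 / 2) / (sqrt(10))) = -4 - sqrt(10) / 4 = -4.79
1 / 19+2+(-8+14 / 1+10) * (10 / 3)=3157 / 57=55.39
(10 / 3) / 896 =5 / 1344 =0.00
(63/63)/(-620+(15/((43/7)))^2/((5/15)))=-1849/1113305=-0.00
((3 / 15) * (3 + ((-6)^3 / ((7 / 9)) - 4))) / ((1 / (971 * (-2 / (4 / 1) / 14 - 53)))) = 562643037 / 196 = 2870627.74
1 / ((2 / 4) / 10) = 20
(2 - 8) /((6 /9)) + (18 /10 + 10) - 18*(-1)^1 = 104 /5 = 20.80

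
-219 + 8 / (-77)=-16871 / 77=-219.10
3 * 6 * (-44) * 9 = -7128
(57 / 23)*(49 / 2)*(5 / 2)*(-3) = -41895 / 92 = -455.38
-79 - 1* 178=-257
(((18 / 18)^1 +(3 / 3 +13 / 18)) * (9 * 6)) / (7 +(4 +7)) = 49 / 6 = 8.17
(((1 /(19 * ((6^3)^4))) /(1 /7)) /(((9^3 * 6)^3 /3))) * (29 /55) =0.00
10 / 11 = 0.91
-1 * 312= -312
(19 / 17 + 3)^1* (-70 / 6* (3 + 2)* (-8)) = 98000 / 51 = 1921.57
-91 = -91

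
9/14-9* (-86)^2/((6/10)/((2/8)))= -388281/14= -27734.36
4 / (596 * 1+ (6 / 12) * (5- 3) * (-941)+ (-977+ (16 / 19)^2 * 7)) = -722 / 237725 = -0.00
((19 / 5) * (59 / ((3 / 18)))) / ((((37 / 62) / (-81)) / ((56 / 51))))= -630522144 / 3145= -200483.99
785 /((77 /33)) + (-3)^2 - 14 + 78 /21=2346 /7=335.14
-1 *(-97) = 97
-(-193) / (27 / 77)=550.41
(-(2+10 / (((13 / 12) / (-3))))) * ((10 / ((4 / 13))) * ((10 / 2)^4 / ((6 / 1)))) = 86979.17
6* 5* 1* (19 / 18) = 95 / 3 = 31.67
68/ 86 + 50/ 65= 872/ 559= 1.56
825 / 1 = 825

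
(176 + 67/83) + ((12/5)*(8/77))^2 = 2175966803/12302675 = 176.87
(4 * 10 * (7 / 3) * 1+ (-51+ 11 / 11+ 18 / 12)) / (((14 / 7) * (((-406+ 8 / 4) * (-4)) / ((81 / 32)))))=7263 / 206848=0.04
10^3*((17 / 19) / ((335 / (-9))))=-30600 / 1273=-24.04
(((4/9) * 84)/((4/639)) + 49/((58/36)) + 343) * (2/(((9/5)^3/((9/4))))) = 22973125/4698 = 4889.98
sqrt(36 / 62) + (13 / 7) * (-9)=-117 / 7 + 3 * sqrt(62) / 31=-15.95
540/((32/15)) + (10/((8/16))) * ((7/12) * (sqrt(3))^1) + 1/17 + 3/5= 35 * sqrt(3)/3 + 172573/680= 273.99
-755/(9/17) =-12835/9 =-1426.11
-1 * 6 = -6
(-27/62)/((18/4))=-0.10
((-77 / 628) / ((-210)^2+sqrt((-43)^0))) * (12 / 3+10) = -539 / 13847714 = -0.00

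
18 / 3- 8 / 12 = 16 / 3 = 5.33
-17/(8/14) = -29.75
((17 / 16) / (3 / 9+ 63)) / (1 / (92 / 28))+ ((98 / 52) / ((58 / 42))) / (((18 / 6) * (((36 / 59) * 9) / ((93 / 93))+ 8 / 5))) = 500433683 / 4195798880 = 0.12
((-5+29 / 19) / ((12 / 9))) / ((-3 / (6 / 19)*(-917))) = -99 / 331037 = -0.00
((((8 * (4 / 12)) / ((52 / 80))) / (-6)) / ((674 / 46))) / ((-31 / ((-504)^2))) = 382.39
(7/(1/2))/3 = 14/3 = 4.67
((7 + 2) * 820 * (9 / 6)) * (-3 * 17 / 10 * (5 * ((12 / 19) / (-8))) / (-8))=-846855 / 304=-2785.71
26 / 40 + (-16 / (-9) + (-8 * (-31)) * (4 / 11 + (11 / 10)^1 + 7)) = 4160791 / 1980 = 2101.41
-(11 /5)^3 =-1331 /125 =-10.65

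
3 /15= 0.20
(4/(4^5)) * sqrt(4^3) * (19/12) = 19/384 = 0.05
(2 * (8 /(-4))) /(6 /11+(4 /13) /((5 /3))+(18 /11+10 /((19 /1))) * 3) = -27170 /49029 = -0.55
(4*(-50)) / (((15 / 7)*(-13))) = 280 / 39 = 7.18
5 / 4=1.25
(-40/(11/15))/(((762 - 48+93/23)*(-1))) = 920/12111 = 0.08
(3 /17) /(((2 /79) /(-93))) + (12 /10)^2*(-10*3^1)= -117549 /170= -691.46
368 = 368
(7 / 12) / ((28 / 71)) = 71 / 48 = 1.48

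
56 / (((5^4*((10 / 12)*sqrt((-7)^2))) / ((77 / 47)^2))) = 284592 / 6903125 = 0.04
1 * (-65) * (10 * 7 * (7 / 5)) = -6370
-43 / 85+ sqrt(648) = -43 / 85+ 18*sqrt(2) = 24.95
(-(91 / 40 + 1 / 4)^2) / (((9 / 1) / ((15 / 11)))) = -10201 / 10560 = -0.97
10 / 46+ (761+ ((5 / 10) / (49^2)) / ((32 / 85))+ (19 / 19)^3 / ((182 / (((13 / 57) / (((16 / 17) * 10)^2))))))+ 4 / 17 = 2086204992149857 / 2739767654400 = 761.45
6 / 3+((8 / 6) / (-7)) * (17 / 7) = 226 / 147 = 1.54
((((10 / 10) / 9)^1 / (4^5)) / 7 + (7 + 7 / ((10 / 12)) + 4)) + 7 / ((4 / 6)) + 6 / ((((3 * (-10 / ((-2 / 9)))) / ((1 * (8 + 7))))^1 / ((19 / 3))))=1222941 / 35840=34.12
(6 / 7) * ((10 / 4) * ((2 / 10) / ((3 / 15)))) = 15 / 7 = 2.14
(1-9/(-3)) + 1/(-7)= 27/7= 3.86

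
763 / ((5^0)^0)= 763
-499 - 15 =-514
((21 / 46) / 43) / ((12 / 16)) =14 / 989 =0.01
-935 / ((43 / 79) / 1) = -73865 / 43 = -1717.79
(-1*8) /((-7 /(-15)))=-120 /7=-17.14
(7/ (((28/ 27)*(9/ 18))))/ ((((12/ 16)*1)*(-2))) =-9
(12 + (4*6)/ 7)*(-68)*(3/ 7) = -22032/ 49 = -449.63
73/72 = 1.01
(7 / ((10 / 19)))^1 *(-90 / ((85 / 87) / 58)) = -6040062 / 85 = -71059.55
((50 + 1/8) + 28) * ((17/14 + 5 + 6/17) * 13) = 6669.84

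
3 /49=0.06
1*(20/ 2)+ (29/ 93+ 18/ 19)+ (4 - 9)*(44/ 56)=181345/ 24738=7.33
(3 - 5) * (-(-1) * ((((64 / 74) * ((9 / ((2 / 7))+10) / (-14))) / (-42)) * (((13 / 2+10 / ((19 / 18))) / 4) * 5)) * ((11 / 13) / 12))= -2770955 / 16121196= -0.17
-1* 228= -228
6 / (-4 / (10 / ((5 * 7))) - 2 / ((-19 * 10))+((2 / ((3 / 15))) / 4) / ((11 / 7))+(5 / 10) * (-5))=-0.40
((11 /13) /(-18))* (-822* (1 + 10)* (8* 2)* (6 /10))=265232 /65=4080.49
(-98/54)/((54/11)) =-539/1458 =-0.37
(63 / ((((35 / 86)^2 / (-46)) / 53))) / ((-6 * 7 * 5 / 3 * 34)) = 40570758 / 104125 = 389.64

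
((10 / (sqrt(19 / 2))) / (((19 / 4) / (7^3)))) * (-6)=-82320 * sqrt(38) / 361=-1405.69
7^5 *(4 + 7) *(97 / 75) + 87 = 17939594 / 75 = 239194.59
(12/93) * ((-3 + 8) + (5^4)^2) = 1562520/31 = 50403.87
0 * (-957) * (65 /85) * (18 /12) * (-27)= 0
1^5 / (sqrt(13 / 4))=2 * sqrt(13) / 13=0.55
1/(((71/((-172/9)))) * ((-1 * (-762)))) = -86/243459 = -0.00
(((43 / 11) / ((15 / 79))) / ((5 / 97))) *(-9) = -988527 / 275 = -3594.64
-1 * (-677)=677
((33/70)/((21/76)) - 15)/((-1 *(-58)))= -3257/14210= -0.23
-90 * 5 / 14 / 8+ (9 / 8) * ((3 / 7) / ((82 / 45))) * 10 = -225 / 164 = -1.37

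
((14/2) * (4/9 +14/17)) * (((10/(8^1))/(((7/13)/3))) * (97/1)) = 611585/102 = 5995.93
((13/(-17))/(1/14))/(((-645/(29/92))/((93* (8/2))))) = 163618/84065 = 1.95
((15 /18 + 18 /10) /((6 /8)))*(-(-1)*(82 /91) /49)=12956 /200655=0.06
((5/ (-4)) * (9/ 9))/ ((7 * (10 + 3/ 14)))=-5/ 286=-0.02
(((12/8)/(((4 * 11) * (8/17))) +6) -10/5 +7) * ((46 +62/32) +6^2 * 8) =3719.65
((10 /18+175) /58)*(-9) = -790 /29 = -27.24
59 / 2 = 29.50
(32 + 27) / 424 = 59 / 424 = 0.14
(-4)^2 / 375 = 16 / 375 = 0.04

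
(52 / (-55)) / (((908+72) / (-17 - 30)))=611 / 13475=0.05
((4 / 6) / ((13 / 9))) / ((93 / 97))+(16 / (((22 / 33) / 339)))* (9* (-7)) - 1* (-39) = -206548993 / 403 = -512528.52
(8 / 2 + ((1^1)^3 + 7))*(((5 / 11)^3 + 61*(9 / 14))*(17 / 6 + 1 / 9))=38820857 / 27951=1388.89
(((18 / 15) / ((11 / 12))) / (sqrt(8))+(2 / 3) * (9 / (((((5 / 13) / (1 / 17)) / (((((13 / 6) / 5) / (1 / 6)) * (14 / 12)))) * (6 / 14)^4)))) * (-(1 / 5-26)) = 2322 * sqrt(2) / 275+122136469 / 57375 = 2140.68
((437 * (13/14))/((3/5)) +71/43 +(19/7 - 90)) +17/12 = 592.09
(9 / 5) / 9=1 / 5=0.20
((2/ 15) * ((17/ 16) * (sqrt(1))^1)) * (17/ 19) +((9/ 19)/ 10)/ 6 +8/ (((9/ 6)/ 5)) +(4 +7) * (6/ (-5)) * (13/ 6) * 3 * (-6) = 541.60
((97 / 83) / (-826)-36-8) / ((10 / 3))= -9049947 / 685580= -13.20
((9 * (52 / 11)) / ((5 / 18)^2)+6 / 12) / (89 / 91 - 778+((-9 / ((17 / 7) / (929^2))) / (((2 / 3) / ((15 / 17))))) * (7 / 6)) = -15965544322 / 142890609171475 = -0.00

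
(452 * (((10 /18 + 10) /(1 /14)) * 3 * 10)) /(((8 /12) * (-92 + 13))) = -38048.10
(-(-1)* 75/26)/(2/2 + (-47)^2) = 15/11492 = 0.00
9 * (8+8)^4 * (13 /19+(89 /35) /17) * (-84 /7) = -66716172288 /11305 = -5901474.77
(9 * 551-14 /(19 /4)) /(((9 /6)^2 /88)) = 33146080 /171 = 193836.73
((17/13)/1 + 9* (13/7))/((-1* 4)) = -410/91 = -4.51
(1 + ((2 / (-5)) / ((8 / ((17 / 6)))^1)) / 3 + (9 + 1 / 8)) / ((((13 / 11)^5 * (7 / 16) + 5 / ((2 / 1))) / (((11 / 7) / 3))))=12854446616 / 8543830995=1.50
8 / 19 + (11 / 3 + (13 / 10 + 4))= 5351 / 570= 9.39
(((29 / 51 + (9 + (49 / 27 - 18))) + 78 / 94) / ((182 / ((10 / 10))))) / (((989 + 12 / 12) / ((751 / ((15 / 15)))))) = -6696667 / 277644510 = -0.02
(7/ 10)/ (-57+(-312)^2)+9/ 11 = 8755907/ 10701570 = 0.82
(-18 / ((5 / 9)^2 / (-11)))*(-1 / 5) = -16038 / 125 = -128.30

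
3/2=1.50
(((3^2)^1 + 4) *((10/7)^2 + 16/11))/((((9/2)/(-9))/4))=-195936/539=-363.52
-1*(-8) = 8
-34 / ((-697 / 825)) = 1650 / 41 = 40.24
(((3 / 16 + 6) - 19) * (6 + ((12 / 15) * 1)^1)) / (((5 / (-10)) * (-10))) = -697 / 40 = -17.42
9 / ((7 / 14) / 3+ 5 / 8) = 216 / 19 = 11.37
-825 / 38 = -21.71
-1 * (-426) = 426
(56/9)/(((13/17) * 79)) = 952/9243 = 0.10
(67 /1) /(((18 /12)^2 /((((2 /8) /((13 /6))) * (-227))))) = -30418 /39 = -779.95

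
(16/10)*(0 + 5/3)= 8/3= 2.67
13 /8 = 1.62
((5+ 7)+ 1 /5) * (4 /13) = 244 /65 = 3.75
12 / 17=0.71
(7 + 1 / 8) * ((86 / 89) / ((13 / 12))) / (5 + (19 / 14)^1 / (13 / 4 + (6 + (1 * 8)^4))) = 1.27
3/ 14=0.21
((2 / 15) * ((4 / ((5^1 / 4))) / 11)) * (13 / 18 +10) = 3088 / 7425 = 0.42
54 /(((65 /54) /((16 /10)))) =71.78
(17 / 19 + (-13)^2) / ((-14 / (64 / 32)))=-3228 / 133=-24.27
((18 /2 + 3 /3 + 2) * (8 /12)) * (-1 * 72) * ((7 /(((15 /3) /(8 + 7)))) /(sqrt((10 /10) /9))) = -36288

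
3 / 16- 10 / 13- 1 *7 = -1577 / 208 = -7.58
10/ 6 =1.67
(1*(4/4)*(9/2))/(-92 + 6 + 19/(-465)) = -4185/80018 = -0.05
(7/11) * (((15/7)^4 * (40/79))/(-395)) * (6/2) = -1215000/23547293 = -0.05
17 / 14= 1.21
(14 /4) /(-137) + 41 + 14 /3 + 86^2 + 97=6196763 /822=7538.64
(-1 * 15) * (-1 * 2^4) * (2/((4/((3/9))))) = 40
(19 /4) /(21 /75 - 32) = -475 /3172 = -0.15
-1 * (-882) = 882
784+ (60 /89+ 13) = 70993 /89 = 797.67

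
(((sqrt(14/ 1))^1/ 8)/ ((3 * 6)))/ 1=sqrt(14)/ 144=0.03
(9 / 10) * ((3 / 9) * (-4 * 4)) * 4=-96 / 5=-19.20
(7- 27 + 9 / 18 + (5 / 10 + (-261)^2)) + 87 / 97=6605981 / 97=68102.90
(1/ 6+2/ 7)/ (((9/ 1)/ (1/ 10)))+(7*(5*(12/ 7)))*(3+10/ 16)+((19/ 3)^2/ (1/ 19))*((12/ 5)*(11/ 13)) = 86740789/ 49140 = 1765.18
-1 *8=-8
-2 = -2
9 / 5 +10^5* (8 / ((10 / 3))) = 240001.80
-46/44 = -23/22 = -1.05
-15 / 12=-5 / 4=-1.25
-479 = -479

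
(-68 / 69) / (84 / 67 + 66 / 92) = -9112 / 18225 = -0.50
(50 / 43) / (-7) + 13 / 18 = 3013 / 5418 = 0.56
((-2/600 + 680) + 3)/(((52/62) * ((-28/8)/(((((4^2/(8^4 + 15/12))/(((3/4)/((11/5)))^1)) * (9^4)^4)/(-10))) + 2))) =407.17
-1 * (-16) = 16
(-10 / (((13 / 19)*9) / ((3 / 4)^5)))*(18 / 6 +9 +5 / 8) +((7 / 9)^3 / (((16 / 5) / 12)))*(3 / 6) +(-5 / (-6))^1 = -40755035 / 12939264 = -3.15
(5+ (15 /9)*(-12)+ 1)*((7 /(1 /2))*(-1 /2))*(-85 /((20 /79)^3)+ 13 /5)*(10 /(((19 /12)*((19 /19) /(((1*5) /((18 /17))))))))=-2326153333 /152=-15303640.35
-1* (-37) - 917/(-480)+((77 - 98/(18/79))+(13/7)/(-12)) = -3168703/10080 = -314.36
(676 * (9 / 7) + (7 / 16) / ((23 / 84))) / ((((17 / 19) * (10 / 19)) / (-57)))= -11538696789 / 109480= -105395.48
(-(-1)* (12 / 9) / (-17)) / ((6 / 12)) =-0.16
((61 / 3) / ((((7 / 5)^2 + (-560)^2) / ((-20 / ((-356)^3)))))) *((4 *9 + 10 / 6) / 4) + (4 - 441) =-1391210085323347847 / 3183547106005056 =-437.00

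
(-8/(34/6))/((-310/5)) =12/527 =0.02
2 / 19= 0.11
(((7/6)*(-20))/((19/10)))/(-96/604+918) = -52850/3949929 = -0.01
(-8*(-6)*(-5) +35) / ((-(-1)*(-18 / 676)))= 69290 / 9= 7698.89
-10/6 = -5/3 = -1.67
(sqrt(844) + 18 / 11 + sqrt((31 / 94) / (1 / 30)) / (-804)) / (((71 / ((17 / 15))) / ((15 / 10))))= -17*sqrt(21855) / 26829480 + 153 / 3905 + 17*sqrt(211) / 355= 0.73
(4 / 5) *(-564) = -2256 / 5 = -451.20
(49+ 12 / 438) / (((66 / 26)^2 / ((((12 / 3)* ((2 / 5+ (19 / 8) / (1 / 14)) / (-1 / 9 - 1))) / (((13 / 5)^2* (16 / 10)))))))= -12043335 / 141328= -85.22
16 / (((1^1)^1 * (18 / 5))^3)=250 / 729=0.34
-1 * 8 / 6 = -4 / 3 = -1.33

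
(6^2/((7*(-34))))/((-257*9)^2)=-2/70738479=-0.00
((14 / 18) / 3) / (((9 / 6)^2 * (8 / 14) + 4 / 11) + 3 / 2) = 1078 / 13095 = 0.08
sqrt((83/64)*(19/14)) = sqrt(22078)/112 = 1.33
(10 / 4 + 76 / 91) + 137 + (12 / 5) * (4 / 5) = 647261 / 4550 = 142.26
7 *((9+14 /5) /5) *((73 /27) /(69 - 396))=-30149 /220725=-0.14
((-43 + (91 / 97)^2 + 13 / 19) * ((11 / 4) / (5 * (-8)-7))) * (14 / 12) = 570377269 / 201653688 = 2.83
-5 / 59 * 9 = -45 / 59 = -0.76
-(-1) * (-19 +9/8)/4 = -143/32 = -4.47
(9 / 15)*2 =6 / 5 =1.20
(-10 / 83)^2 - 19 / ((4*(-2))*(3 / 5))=656855 / 165336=3.97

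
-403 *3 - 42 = -1251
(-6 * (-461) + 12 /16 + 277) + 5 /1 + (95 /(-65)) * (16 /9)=1425599 /468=3046.15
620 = 620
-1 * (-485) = 485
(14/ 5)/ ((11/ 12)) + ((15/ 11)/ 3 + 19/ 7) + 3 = 3551/ 385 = 9.22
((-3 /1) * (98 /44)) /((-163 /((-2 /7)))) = -0.01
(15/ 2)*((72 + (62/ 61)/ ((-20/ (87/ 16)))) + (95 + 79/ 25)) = 24870969/ 19520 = 1274.13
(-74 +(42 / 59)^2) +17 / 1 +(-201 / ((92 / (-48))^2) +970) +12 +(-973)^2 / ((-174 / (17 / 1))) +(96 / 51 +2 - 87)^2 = -7844734630388117 / 92599104414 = -84717.18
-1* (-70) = 70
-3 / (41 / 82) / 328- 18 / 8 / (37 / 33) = -3072 / 1517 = -2.03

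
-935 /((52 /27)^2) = -681615 /2704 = -252.08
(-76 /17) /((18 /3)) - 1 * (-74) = 3736 /51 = 73.25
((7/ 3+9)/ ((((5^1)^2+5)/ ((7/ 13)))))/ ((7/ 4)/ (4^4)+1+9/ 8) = 121856/ 1277055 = 0.10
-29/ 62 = -0.47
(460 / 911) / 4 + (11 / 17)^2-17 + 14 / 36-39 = -260959891 / 4739022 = -55.07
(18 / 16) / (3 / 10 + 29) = 45 / 1172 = 0.04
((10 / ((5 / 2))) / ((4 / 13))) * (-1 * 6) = -78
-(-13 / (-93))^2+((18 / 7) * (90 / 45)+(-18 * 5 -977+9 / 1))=-63744313 / 60543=-1052.88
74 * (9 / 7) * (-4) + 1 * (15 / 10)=-379.07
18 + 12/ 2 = 24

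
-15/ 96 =-5/ 32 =-0.16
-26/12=-13/6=-2.17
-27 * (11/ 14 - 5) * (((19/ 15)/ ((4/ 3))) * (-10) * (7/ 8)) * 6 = -90801/ 16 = -5675.06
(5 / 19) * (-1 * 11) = -55 / 19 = -2.89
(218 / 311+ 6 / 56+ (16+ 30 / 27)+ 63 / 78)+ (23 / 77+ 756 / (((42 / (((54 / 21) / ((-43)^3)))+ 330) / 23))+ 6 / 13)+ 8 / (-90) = 4230784522104757 / 218251904810940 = 19.38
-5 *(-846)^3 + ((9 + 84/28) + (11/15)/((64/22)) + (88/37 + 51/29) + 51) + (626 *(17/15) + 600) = 103951555232199/34336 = 3027480056.86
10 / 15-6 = -16 / 3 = -5.33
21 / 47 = 0.45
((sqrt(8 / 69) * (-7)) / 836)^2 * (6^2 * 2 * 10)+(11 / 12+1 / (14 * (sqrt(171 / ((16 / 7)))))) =2 * sqrt(133) / 2793+11121853 / 12055956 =0.93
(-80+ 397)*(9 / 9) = 317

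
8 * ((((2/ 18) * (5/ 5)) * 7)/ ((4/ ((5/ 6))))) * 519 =6055/ 9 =672.78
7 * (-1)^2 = 7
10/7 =1.43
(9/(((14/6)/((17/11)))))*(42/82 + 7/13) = 36720/5863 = 6.26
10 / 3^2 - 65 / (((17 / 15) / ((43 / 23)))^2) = -241845815 / 1375929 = -175.77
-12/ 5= -2.40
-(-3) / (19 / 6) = 0.95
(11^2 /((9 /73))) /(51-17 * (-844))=0.07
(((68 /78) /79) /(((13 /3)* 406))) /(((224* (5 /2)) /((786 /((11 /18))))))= 60129 /4173789620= 0.00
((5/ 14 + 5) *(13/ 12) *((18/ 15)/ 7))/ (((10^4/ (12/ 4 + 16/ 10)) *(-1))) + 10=10.00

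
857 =857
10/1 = 10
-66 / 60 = -11 / 10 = -1.10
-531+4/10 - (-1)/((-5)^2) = -13264/25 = -530.56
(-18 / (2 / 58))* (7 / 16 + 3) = -14355 / 8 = -1794.38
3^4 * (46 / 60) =62.10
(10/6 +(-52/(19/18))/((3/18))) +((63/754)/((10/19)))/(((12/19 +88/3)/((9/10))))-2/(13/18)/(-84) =-2157227948923/7340642400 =-293.87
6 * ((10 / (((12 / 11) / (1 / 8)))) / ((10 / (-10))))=-55 / 8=-6.88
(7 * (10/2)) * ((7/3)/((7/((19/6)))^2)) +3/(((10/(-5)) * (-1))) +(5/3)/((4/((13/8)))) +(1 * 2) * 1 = 18049/864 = 20.89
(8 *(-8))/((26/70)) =-2240/13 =-172.31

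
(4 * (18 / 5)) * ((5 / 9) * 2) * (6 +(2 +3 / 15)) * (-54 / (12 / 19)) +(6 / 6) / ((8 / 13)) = -448639 / 40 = -11215.98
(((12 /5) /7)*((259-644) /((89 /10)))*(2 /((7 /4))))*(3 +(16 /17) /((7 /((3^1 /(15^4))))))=-4241171264 /83404125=-50.85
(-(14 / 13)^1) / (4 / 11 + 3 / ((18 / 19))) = -924 / 3029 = -0.31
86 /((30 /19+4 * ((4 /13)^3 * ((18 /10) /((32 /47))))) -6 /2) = -17949490 /232299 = -77.27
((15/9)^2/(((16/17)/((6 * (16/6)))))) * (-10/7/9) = -4250/567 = -7.50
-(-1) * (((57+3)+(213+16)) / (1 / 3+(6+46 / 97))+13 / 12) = 1034941 / 23772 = 43.54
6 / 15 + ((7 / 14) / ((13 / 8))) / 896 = 5829 / 14560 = 0.40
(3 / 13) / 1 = 3 / 13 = 0.23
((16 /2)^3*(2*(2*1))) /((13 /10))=1575.38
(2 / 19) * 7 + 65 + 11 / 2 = 71.24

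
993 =993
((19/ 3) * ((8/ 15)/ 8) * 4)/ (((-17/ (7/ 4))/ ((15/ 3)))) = -133/ 153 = -0.87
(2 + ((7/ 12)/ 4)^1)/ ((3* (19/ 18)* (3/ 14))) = 721/ 228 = 3.16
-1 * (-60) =60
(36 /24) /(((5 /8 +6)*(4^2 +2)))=2 /159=0.01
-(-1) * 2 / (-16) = -1 / 8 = -0.12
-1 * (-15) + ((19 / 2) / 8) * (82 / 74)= 9659 / 592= 16.32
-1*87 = -87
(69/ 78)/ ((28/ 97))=2231/ 728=3.06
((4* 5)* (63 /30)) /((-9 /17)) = -238 /3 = -79.33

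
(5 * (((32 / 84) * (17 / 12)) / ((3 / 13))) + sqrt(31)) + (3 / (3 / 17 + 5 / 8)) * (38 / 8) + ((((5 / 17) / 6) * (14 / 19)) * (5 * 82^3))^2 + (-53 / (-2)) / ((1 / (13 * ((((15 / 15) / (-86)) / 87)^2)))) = sqrt(31) + 265111092611317870447683145 / 26737219457044488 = 9915432425.05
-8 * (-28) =224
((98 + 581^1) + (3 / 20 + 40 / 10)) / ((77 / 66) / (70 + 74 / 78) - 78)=-2908117 / 331970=-8.76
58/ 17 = 3.41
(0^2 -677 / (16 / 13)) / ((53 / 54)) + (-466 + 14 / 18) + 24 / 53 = -3912203 / 3816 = -1025.21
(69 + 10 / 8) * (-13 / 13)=-281 / 4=-70.25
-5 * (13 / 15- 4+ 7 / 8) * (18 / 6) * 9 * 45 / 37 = 109755 / 296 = 370.79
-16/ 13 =-1.23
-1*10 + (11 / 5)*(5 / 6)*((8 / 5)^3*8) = 18778 / 375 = 50.07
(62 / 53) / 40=31 / 1060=0.03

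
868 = 868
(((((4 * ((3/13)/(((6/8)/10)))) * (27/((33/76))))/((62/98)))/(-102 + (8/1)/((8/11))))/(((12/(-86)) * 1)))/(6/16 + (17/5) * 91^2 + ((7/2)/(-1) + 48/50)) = 1098048000/324488555963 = 0.00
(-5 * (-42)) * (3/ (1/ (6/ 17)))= 3780/ 17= 222.35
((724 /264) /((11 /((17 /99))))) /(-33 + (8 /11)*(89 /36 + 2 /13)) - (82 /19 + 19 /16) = -24305935039 /4415514576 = -5.50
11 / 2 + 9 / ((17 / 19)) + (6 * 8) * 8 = 13585 / 34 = 399.56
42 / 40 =21 / 20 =1.05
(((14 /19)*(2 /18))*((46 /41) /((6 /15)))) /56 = 0.00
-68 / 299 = -0.23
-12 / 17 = -0.71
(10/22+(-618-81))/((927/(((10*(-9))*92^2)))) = 574028.03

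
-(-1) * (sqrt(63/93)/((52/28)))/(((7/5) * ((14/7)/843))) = 4215 * sqrt(651)/806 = 133.43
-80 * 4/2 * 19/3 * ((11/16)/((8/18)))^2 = -310365/128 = -2424.73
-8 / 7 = -1.14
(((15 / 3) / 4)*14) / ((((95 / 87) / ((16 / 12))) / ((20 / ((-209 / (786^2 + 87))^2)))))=3735273004.06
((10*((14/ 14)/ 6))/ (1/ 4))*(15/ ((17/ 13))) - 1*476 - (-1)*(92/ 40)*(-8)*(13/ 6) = -112046/ 255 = -439.40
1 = 1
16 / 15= 1.07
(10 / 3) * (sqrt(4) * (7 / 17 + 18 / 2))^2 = 1024000 / 867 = 1181.08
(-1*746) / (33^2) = -746 / 1089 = -0.69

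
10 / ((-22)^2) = 5 / 242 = 0.02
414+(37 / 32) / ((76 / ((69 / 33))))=11076179 / 26752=414.03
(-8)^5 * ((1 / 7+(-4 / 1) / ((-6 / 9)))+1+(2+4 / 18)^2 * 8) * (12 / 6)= -1733427200 / 567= -3057190.83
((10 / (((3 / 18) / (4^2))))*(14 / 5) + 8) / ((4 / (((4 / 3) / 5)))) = 2696 / 15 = 179.73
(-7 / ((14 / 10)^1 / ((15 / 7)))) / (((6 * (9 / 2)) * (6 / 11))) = -0.73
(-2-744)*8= -5968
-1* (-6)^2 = -36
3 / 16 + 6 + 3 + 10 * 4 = 787 / 16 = 49.19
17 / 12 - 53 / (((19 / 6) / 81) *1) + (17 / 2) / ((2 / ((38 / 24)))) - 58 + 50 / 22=-14077561 / 10032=-1403.27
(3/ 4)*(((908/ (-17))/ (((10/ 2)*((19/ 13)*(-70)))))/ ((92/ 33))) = 292149/ 10400600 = 0.03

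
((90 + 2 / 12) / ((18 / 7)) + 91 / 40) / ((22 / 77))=282289 / 2160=130.69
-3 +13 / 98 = -2.87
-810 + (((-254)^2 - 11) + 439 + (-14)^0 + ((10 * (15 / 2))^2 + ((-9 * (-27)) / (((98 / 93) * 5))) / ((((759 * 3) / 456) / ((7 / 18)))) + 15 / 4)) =69767.34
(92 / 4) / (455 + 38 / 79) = 0.05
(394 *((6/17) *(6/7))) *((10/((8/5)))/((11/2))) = 177300/1309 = 135.45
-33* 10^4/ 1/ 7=-330000/ 7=-47142.86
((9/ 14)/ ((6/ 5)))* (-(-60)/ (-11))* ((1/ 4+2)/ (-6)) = 675/ 616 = 1.10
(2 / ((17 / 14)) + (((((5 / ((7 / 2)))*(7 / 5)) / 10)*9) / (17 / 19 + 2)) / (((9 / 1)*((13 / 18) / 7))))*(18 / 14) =2.98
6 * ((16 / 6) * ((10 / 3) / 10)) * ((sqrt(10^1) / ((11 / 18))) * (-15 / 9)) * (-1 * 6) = 960 * sqrt(10) / 11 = 275.98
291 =291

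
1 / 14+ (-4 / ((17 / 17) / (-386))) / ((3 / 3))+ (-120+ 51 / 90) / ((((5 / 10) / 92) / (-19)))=88007431 / 210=419083.00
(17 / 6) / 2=17 / 12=1.42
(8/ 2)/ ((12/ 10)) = 10/ 3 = 3.33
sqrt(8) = 2*sqrt(2) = 2.83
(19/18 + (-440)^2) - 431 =3477061/18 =193170.06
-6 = -6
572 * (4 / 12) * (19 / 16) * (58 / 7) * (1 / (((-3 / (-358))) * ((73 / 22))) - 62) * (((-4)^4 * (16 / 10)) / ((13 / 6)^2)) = -141557030912 / 33215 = -4261840.46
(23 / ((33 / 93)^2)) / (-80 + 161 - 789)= -22103 / 85668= -0.26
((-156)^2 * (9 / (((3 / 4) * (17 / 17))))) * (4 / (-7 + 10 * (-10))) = -1168128 / 107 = -10917.08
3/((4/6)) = 4.50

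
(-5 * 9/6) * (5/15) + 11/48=-109/48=-2.27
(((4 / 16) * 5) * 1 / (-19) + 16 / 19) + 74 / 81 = 10403 / 6156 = 1.69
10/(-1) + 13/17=-157/17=-9.24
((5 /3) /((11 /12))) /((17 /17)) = 20 /11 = 1.82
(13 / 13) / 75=1 / 75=0.01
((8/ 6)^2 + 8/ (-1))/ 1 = -56/ 9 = -6.22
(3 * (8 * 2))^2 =2304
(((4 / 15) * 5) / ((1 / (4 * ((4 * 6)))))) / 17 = 128 / 17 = 7.53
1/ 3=0.33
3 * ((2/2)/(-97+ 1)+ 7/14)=47/32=1.47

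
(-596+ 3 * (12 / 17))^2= 101929216 / 289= 352696.25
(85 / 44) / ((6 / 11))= 85 / 24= 3.54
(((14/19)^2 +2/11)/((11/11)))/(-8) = -1439/15884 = -0.09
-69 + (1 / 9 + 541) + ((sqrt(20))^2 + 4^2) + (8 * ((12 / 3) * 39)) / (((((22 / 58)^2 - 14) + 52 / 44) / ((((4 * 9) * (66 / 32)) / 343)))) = 88098042887 / 180975375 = 486.80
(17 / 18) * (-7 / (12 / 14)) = -833 / 108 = -7.71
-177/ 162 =-59/ 54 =-1.09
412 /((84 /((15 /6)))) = 515 /42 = 12.26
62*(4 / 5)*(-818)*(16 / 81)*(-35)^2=-795226880 / 81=-9817615.80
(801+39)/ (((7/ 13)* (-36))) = -130/ 3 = -43.33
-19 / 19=-1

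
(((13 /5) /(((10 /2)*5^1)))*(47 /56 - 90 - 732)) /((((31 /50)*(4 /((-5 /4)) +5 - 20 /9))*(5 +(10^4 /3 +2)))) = 16140735 /165266332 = 0.10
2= 2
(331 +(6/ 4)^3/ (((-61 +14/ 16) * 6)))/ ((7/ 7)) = 318413/ 962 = 330.99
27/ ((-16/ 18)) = -243/ 8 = -30.38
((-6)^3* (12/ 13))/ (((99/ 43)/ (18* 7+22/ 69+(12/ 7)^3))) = -89742720/ 7889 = -11375.68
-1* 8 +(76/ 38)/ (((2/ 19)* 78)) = -605/ 78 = -7.76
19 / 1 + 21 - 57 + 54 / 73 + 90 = 73.74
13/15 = 0.87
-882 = -882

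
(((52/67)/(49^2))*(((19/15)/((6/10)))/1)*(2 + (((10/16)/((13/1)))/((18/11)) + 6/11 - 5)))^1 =-948841/573329988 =-0.00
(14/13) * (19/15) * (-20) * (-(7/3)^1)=7448/117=63.66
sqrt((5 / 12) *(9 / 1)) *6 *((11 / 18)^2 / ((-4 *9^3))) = -121 *sqrt(15) / 314928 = -0.00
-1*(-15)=15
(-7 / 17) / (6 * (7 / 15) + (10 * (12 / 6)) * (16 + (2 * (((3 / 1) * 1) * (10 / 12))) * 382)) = -0.00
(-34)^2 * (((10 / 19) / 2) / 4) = 76.05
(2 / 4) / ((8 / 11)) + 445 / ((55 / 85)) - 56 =111305 / 176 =632.41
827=827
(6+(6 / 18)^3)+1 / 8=1331 / 216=6.16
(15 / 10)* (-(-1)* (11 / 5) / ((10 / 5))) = 33 / 20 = 1.65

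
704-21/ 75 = 17593/ 25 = 703.72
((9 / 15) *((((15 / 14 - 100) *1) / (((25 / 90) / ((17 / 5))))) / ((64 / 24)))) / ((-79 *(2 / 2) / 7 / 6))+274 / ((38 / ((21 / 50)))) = 22196019 / 150100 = 147.87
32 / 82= 16 / 41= 0.39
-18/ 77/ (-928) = 9/ 35728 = 0.00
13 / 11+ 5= 68 / 11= 6.18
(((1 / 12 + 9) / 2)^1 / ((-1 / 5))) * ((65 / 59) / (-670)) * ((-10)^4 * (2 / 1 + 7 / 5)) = 15055625 / 11859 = 1269.55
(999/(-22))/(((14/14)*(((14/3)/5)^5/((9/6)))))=-2275846875/23664256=-96.17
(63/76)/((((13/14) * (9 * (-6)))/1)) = -49/2964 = -0.02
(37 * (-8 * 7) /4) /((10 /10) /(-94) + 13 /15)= -730380 /1207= -605.12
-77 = -77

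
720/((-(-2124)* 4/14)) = 70/59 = 1.19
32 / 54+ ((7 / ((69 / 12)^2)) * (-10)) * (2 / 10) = 2416 / 14283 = 0.17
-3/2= -1.50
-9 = -9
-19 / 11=-1.73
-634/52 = -317/26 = -12.19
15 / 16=0.94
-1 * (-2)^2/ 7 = -4/ 7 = -0.57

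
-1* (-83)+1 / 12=997 / 12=83.08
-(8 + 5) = -13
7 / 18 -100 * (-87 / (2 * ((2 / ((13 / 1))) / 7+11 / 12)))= 3420431 / 738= 4634.73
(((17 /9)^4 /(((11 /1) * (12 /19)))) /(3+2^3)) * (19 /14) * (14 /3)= 1.05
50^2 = 2500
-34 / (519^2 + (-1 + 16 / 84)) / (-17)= 21 / 2828282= 0.00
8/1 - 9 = -1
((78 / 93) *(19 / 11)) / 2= 247 / 341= 0.72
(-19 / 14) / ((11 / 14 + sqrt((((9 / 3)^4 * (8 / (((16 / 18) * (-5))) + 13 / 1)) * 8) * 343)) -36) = -938448 * sqrt(5) / 2438354419 -46835 / 2438354419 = -0.00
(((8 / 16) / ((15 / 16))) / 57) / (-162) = -4 / 69255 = -0.00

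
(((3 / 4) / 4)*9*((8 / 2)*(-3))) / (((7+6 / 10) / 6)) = -1215 / 76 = -15.99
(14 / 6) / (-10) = -0.23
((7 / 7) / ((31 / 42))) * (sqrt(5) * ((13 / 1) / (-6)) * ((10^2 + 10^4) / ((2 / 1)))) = -459550 * sqrt(5) / 31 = -33147.90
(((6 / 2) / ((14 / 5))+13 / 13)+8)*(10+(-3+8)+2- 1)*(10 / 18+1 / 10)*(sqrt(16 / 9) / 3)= 44368 / 945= 46.95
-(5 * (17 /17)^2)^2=-25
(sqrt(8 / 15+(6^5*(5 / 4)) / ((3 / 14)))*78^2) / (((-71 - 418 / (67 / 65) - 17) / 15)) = -45292*sqrt(2551530) / 1837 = -39383.35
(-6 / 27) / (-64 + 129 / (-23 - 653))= 1352 / 390537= 0.00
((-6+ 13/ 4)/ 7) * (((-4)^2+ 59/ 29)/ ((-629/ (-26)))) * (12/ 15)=-149578/ 638435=-0.23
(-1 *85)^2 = 7225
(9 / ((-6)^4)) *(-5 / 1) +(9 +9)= 17.97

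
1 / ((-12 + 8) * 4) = -1 / 16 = -0.06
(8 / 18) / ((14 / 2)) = 4 / 63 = 0.06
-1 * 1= -1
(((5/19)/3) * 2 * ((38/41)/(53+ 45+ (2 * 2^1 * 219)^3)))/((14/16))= 80/289391344557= 0.00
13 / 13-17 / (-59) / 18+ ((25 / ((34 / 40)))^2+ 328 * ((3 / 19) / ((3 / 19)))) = 366480935 / 306918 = 1194.07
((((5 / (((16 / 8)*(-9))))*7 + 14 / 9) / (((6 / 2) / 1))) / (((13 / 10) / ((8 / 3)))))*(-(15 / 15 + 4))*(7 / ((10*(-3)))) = -980 / 3159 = -0.31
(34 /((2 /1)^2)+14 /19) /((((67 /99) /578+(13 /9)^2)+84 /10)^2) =1163665649267550 /13856583028485139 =0.08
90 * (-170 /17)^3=-90000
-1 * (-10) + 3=13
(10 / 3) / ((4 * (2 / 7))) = 35 / 12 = 2.92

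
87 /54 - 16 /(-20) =2.41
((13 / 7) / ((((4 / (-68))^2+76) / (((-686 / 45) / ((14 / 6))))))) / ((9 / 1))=-52598 / 2965275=-0.02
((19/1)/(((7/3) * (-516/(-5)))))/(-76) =-5/4816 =-0.00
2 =2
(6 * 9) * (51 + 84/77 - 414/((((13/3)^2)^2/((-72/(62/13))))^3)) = 9781252049690979642/3475105049031473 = 2814.66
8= 8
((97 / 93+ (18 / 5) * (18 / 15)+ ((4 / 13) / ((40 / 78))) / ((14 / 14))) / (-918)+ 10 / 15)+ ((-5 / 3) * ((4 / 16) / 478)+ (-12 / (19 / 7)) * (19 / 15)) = -10081196369 / 2040438600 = -4.94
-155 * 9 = -1395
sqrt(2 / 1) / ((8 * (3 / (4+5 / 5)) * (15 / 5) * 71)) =5 * sqrt(2) / 5112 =0.00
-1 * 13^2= -169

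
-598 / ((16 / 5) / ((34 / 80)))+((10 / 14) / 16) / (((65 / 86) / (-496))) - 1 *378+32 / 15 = -42333367 / 87360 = -484.59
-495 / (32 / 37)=-572.34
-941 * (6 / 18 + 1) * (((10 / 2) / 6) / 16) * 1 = -4705 / 72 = -65.35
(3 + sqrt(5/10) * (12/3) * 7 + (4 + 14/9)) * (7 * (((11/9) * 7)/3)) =41503/243 + 7546 * sqrt(2)/27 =566.04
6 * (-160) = -960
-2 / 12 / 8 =-1 / 48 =-0.02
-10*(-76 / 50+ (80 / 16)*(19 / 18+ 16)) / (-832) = 37691 / 37440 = 1.01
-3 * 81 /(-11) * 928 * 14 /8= 394632 /11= 35875.64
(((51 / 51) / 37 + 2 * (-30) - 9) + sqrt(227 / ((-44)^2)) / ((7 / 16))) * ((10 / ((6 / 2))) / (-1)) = 227.30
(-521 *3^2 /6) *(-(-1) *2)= -1563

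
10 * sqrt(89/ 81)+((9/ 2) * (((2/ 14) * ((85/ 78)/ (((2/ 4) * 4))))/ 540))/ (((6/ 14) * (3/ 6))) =17/ 5616+10 * sqrt(89)/ 9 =10.49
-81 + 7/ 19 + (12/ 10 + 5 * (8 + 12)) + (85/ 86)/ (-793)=133250817/ 6478810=20.57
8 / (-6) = -4 / 3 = -1.33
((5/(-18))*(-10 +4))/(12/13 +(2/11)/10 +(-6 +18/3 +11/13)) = 3575/3834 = 0.93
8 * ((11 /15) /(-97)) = -88 /1455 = -0.06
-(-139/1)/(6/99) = 4587/2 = 2293.50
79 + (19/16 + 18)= 98.19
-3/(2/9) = -27/2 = -13.50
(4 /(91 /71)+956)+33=90283 /91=992.12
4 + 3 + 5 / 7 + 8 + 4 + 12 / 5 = 774 / 35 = 22.11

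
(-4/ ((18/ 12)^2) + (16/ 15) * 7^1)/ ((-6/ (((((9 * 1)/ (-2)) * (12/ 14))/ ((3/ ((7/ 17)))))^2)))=-384/ 1445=-0.27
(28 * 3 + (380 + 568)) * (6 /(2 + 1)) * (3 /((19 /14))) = 86688 /19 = 4562.53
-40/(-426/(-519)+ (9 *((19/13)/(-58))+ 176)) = -5217680/23035277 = -0.23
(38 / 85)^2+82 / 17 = 36294 / 7225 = 5.02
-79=-79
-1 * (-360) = 360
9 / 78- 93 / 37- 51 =-51369 / 962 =-53.40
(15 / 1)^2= 225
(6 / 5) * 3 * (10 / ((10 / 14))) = 50.40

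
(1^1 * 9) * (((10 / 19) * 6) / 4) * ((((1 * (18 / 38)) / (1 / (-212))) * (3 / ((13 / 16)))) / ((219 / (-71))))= 292610880 / 342589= 854.12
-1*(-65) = 65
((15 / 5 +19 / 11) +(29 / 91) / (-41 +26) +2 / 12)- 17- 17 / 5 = -93257 / 6006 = -15.53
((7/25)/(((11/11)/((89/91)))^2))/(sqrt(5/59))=7921* sqrt(295)/147875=0.92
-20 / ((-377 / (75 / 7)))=1500 / 2639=0.57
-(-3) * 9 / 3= 9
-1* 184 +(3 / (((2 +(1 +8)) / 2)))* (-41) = -2270 / 11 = -206.36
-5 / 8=-0.62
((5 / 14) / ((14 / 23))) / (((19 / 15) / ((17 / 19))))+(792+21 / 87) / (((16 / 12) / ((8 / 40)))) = 122346645 / 1025962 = 119.25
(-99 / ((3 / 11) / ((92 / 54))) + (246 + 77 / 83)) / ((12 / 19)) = -5272937 / 8964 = -588.23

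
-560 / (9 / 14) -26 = -8074 / 9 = -897.11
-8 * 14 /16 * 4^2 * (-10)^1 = 1120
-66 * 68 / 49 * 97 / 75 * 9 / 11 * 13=-1543464 / 1225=-1259.97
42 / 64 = 21 / 32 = 0.66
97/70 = 1.39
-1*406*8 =-3248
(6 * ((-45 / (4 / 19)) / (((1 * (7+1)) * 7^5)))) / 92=-2565 / 24739904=-0.00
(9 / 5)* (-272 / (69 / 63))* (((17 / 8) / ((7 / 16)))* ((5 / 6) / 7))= -258.48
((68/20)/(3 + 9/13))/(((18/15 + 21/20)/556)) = 30719/135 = 227.55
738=738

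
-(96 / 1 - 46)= -50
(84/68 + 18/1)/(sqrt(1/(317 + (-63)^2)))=1259.29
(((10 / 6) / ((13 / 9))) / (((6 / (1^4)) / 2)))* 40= 200 / 13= 15.38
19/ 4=4.75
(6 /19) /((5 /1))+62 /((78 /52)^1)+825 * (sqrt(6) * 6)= 11798 /285+4950 * sqrt(6)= 12166.37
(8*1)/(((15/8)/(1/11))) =64/165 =0.39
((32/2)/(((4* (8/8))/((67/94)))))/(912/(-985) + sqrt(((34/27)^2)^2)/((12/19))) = 288662130/160462277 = 1.80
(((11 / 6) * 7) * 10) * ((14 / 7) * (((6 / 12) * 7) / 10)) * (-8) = -2156 / 3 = -718.67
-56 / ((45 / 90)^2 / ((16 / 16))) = -224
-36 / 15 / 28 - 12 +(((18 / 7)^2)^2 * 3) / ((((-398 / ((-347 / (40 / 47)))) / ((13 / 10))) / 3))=511.96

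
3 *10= 30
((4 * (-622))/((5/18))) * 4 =-179136/5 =-35827.20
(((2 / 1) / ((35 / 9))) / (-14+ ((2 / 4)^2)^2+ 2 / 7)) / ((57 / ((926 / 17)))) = -88896 / 2469335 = -0.04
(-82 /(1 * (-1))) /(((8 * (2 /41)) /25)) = 42025 /8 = 5253.12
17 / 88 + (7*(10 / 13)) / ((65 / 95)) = 119913 / 14872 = 8.06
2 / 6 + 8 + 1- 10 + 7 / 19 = -17 / 57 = -0.30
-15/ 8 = -1.88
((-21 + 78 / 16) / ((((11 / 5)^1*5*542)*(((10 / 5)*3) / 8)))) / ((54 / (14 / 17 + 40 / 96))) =-989 / 11941344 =-0.00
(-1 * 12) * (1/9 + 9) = -328/3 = -109.33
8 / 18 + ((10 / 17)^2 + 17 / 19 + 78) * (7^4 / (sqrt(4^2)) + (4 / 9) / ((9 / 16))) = 28244333837 / 593028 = 47627.32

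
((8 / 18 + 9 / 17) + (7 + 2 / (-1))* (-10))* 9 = -7501 / 17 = -441.24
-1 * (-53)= 53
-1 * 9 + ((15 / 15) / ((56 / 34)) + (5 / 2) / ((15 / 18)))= -151 / 28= -5.39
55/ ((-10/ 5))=-55/ 2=-27.50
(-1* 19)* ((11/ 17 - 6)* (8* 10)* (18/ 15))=165984/ 17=9763.76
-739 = -739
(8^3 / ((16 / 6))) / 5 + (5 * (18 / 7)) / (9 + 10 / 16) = 39.74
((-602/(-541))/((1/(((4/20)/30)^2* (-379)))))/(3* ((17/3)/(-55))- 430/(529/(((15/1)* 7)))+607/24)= 379328972/1221689107875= 0.00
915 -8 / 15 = 914.47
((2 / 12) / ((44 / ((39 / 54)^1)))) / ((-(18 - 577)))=1 / 204336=0.00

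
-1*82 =-82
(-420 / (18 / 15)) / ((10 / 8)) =-280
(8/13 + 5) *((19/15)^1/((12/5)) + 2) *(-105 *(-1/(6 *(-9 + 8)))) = -17885/72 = -248.40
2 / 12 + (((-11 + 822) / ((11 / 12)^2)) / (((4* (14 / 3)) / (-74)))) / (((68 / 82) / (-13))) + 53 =5186562125 / 86394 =60033.82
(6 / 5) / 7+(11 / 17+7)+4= 7032 / 595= 11.82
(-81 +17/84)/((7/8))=-13574/147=-92.34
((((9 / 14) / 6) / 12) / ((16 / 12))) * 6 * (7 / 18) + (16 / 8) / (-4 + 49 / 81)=-10093 / 17600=-0.57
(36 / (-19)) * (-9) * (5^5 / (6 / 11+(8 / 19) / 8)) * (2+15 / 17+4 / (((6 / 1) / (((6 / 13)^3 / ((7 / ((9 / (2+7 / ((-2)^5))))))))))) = 1296659558700 / 4967417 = 261032.96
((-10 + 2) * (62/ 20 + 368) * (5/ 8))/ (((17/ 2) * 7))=-3711/ 119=-31.18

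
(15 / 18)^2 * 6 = 25 / 6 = 4.17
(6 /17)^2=36 /289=0.12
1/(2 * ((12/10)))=5/12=0.42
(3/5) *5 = 3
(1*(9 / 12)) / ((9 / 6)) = 1 / 2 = 0.50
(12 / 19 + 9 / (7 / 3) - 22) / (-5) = 2329 / 665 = 3.50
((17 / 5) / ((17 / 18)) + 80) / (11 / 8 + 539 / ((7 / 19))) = 304 / 5325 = 0.06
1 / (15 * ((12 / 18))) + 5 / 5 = 11 / 10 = 1.10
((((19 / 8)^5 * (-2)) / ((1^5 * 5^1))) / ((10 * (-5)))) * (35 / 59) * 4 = 17332693 / 12083200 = 1.43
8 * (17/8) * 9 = 153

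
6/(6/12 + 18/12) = 3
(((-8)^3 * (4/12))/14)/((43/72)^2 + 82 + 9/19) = -8404992/57109213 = -0.15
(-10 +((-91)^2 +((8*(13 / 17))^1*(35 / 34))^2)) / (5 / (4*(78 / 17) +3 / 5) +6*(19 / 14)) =7827530242707 / 7917957842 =988.58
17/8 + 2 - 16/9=2.35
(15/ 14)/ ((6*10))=1/ 56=0.02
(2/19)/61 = 2/1159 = 0.00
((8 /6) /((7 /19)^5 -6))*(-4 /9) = 39617584 /400674249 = 0.10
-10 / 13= -0.77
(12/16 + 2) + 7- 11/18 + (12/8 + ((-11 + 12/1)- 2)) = 347/36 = 9.64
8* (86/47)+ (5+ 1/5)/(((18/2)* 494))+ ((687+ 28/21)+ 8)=28570442/40185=710.97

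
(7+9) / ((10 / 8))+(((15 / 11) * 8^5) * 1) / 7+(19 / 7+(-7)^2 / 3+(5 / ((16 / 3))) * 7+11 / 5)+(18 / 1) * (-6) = 3334841 / 528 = 6315.99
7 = 7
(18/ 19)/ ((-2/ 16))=-144/ 19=-7.58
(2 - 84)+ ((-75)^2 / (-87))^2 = 3446663 / 841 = 4098.29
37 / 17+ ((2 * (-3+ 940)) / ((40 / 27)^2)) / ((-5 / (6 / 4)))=-253.98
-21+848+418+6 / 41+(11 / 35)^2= 62542436 / 50225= 1245.25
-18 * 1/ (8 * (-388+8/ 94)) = 423/ 72928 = 0.01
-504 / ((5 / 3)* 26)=-756 / 65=-11.63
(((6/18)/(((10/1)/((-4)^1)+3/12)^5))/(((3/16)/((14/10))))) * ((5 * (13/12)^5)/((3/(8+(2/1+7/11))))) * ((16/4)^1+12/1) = -8649641728/473513931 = -18.27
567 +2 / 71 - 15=39194 / 71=552.03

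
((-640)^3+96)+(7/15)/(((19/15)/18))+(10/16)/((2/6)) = -39845872115/152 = -262143895.49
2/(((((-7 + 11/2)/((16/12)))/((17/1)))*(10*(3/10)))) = -272/27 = -10.07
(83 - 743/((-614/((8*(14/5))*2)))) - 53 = 129266/1535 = 84.21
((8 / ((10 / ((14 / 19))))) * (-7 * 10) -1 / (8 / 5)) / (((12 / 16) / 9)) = -19101 / 38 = -502.66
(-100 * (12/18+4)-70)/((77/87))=-6670/11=-606.36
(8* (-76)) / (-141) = 608 / 141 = 4.31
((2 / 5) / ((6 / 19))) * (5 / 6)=19 / 18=1.06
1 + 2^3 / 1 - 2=7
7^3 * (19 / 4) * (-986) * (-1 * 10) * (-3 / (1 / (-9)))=433738935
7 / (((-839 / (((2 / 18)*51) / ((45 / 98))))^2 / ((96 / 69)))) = 0.00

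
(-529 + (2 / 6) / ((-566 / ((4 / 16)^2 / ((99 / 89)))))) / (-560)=1422815417 / 1506193920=0.94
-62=-62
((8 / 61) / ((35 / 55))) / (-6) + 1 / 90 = -893 / 38430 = -0.02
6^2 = 36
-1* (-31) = 31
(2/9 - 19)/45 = -169/405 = -0.42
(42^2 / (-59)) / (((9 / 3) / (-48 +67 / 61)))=1682268 / 3599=467.43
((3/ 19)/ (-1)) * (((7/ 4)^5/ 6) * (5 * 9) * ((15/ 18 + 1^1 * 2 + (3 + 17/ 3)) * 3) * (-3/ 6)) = 335.28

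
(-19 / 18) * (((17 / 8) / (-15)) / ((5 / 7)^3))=110789 / 270000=0.41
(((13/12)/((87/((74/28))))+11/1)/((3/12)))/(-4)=-161257/14616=-11.03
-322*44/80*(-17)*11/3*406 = 67228931/15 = 4481928.73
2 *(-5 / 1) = -10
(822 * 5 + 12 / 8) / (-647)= -6.35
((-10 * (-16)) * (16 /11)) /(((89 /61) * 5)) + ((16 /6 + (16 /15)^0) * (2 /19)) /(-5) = 8879582 /279015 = 31.82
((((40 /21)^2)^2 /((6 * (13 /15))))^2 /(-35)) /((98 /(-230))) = 942080000000000 /2192477688579087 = 0.43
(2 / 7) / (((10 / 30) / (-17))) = -14.57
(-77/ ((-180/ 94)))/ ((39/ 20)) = 20.62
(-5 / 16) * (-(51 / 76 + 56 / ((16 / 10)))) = 11.15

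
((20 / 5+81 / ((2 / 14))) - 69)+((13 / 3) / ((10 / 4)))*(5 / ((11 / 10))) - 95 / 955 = 3213139 / 6303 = 509.78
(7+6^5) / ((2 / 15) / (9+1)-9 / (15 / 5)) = -583725 / 224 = -2605.92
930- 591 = 339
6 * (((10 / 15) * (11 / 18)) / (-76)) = -0.03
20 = 20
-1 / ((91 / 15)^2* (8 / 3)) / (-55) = 135 / 728728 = 0.00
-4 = -4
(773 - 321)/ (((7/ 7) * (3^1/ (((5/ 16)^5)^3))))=3448486328125/ 864691128455135232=0.00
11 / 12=0.92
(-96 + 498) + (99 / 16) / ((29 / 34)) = 94947 / 232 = 409.25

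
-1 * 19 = -19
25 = 25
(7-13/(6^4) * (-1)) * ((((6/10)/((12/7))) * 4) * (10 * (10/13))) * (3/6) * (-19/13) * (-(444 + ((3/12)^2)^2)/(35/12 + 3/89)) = 2657268894875/320067072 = 8302.23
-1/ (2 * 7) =-1/ 14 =-0.07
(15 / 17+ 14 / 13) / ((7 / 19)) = 8227 / 1547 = 5.32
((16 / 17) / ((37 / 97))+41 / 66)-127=-123.91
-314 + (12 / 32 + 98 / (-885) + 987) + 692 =9666071 / 7080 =1365.26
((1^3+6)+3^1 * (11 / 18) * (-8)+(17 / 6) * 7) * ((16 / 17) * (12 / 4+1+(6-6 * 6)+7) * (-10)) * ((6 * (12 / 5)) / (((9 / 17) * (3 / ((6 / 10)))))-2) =1908512 / 255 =7484.36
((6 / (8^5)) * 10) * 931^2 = 13001415 / 8192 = 1587.09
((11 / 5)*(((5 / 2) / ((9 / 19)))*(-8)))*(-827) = 691372 / 9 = 76819.11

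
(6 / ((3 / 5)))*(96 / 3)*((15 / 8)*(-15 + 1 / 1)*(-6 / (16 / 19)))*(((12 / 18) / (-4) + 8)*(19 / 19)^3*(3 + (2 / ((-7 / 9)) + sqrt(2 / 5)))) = 200925 + 93765*sqrt(10) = 497435.96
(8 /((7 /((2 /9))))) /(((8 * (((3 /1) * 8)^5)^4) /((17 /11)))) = 17 /1392926090731769172940799606784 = 0.00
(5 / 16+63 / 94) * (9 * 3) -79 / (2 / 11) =-306791 / 752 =-407.97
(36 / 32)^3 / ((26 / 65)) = 3645 / 1024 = 3.56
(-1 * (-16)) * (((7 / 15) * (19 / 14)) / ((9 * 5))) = 152 / 675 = 0.23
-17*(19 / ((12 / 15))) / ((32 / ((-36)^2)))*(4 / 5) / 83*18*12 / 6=-470934 / 83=-5673.90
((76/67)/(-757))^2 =0.00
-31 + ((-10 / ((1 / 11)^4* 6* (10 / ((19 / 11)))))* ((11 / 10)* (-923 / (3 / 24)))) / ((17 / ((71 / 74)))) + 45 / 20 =72918532603 / 37740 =1932128.58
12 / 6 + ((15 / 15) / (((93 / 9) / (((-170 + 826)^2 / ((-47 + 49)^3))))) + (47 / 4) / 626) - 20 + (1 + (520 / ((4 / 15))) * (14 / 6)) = 9738.70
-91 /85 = -1.07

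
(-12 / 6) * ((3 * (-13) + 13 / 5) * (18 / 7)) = 187.20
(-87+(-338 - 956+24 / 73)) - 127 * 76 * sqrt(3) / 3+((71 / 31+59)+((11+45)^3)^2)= 69793133523169 / 2263 - 9652 * sqrt(3) / 3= 30840972564.03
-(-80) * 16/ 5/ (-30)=-128/ 15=-8.53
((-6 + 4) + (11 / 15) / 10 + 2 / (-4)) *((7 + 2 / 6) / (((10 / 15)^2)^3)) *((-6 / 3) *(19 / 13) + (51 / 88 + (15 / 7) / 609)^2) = 523.60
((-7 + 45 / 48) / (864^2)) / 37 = -97 / 441925632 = -0.00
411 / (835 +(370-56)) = 137 / 383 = 0.36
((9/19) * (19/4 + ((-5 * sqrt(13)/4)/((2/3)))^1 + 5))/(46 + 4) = 351/3800-27 * sqrt(13)/1520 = 0.03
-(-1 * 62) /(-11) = -62 /11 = -5.64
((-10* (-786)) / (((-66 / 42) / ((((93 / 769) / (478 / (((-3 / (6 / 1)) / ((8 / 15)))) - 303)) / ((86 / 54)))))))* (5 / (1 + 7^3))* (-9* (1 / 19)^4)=-23313693375 / 49706239653303046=-0.00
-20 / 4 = -5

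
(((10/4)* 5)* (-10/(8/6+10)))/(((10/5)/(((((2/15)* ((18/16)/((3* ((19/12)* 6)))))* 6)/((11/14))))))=-1575/7106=-0.22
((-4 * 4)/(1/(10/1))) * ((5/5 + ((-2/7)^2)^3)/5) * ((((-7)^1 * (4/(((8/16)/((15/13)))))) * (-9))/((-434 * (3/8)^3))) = 38572195840/47412547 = 813.54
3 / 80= 0.04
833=833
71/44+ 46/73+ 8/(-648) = 580555/260172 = 2.23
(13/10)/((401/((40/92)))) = 13/9223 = 0.00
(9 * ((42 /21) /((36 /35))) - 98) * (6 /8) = -483 /8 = -60.38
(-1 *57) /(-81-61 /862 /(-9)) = 442206 /628337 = 0.70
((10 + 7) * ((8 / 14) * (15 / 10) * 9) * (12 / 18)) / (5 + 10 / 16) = 544 / 35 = 15.54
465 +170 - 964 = -329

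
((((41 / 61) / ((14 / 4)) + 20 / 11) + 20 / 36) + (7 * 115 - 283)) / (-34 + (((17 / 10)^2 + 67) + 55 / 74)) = 82047385300 / 5729809239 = 14.32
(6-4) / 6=0.33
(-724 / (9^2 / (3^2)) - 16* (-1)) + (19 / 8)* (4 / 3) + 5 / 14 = -3838 / 63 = -60.92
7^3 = 343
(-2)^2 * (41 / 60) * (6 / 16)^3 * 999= 368631 / 2560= 144.00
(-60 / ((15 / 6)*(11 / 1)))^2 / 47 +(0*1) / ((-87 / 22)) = 576 / 5687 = 0.10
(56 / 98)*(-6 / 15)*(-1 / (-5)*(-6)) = 0.27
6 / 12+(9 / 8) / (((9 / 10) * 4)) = 13 / 16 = 0.81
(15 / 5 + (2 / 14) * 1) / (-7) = -22 / 49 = -0.45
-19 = -19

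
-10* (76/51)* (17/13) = -760/39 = -19.49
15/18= 5/6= 0.83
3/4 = 0.75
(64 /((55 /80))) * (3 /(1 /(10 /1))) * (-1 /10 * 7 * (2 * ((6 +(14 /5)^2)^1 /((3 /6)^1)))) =-29761536 /275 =-108223.77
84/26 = 42/13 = 3.23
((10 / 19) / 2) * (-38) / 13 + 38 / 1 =484 / 13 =37.23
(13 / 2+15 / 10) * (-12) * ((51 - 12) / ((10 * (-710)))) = 936 / 1775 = 0.53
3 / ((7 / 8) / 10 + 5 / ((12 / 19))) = 720 / 1921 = 0.37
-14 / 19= -0.74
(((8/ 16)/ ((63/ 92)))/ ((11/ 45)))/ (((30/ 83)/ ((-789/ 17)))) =-502067/ 1309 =-383.55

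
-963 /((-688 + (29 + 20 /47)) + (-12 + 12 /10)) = 226305 /157303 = 1.44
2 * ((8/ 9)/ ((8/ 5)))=10/ 9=1.11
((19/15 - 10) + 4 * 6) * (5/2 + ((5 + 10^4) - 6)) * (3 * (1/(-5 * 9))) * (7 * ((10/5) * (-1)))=32064809/225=142510.26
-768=-768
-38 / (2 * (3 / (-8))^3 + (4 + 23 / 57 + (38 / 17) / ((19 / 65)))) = -9426432 / 2963149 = -3.18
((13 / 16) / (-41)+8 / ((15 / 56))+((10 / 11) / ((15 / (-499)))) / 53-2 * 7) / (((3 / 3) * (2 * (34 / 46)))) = 671872159 / 65016160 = 10.33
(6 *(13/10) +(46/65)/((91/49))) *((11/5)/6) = 76043/25350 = 3.00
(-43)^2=1849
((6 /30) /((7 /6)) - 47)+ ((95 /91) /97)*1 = -2066304 /44135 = -46.82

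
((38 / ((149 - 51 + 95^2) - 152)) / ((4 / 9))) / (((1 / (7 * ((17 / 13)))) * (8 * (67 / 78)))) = 61047 / 4808456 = 0.01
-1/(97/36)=-36/97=-0.37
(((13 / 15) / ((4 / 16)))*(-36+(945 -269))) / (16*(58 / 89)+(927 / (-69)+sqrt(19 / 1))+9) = 167122189312 / 212522355 -27890031104*sqrt(19) / 212522355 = 214.34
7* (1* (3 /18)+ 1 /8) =49 /24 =2.04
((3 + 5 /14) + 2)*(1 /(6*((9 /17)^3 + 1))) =122825 /157976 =0.78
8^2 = 64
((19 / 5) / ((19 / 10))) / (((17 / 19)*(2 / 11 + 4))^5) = 398778220049 / 146218986607216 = 0.00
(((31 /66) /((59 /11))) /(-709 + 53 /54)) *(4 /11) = -1116 /24813217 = -0.00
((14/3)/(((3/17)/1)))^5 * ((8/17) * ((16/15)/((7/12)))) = 3285547761664/295245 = 11128207.97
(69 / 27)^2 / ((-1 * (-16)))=529 / 1296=0.41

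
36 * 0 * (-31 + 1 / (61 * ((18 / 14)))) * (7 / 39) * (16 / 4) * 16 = 0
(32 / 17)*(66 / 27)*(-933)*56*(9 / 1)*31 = -1140260352 / 17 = -67074138.35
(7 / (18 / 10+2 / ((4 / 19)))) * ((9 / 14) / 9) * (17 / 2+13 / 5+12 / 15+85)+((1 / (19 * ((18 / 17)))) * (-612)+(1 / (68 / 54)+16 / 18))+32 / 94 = -24.11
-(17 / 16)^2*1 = -289 / 256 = -1.13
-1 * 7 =-7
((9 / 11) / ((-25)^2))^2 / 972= 1 / 567187500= 0.00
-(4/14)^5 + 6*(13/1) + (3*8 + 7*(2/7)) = 1747896/16807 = 104.00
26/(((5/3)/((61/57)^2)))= 96746/5415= 17.87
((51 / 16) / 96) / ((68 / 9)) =9 / 2048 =0.00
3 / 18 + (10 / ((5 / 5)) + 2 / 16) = 247 / 24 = 10.29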